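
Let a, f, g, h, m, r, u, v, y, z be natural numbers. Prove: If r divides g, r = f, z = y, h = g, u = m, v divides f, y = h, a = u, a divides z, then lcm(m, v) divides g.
Because a = u and u = m, a = m. Since y = h and h = g, y = g. Since z = y and a divides z, a divides y. Since y = g, a divides g. Because a = m, m divides g. r = f and r divides g, therefore f divides g. Since v divides f, v divides g. Since m divides g, lcm(m, v) divides g.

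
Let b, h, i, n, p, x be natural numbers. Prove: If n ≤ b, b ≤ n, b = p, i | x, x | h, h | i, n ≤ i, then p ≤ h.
Because n ≤ b and b ≤ n, n = b. Since b = p, n = p. i | x and x | h, therefore i | h. Since h | i, i = h. n ≤ i, so n ≤ h. Since n = p, p ≤ h.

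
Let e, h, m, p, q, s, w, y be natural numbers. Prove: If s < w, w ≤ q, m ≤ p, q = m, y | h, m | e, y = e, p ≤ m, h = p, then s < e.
p ≤ m and m ≤ p, hence p = m. y = e and y | h, hence e | h. h = p, so e | p. p = m, so e | m. m | e, so m = e. Because q = m and w ≤ q, w ≤ m. Since s < w, s < m. Since m = e, s < e.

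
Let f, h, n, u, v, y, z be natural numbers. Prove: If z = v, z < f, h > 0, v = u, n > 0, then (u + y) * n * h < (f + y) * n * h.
z = v and v = u, therefore z = u. z < f, so u < f. Then u + y < f + y. Since n > 0, by multiplying by a positive, (u + y) * n < (f + y) * n. Because h > 0, by multiplying by a positive, (u + y) * n * h < (f + y) * n * h.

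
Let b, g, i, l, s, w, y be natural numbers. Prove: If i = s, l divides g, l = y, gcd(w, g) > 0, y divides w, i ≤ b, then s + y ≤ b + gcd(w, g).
Because i = s and i ≤ b, s ≤ b. Since l = y and l divides g, y divides g. Since y divides w, y divides gcd(w, g). gcd(w, g) > 0, so y ≤ gcd(w, g). Since s ≤ b, s + y ≤ b + gcd(w, g).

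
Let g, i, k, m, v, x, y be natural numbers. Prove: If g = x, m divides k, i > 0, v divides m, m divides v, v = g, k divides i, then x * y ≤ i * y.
m divides v and v divides m, so m = v. Because v = g, m = g. Since g = x, m = x. Because m divides k and k divides i, m divides i. m = x, so x divides i. i > 0, so x ≤ i. By multiplying by a non-negative, x * y ≤ i * y.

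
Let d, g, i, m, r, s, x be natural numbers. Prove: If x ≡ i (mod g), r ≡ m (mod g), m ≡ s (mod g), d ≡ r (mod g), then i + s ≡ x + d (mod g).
d ≡ r (mod g) and r ≡ m (mod g), thus d ≡ m (mod g). m ≡ s (mod g), so d ≡ s (mod g). Since x ≡ i (mod g), by adding congruences, x + d ≡ i + s (mod g). Then i + s ≡ x + d (mod g).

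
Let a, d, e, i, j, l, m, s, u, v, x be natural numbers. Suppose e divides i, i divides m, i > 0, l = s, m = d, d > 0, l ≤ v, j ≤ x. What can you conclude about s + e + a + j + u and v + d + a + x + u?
s + e + a + j + u ≤ v + d + a + x + u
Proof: l = s and l ≤ v, thus s ≤ v. e divides i and i > 0, so e ≤ i. m = d and i divides m, thus i divides d. Since d > 0, i ≤ d. Because e ≤ i, e ≤ d. Then e + a ≤ d + a. From j ≤ x, e + a + j ≤ d + a + x. s ≤ v, so s + e + a + j ≤ v + d + a + x. Then s + e + a + j + u ≤ v + d + a + x + u.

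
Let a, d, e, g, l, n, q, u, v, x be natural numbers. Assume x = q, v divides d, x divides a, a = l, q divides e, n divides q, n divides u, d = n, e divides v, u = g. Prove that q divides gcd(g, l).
From q divides e and e divides v, q divides v. v divides d, so q divides d. Since d = n, q divides n. Because n divides q, n = q. Since u = g and n divides u, n divides g. Since n = q, q divides g. a = l and x divides a, therefore x divides l. x = q, so q divides l. q divides g, so q divides gcd(g, l).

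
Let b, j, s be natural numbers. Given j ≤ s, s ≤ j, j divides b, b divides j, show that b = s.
s ≤ j and j ≤ s, thus s = j. j divides b and b divides j, therefore j = b. s = j, so s = b. Then b = s.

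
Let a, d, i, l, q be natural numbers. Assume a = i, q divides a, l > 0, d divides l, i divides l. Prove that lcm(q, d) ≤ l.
a = i and q divides a, so q divides i. Since i divides l, q divides l. From d divides l, lcm(q, d) divides l. l > 0, so lcm(q, d) ≤ l.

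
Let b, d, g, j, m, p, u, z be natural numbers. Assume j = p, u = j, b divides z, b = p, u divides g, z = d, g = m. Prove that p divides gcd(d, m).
Because z = d and b divides z, b divides d. b = p, so p divides d. u = j and j = p, so u = p. Because g = m and u divides g, u divides m. u = p, so p divides m. p divides d, so p divides gcd(d, m).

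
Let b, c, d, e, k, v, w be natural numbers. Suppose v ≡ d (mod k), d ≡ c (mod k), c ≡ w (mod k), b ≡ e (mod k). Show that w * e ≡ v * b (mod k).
Because v ≡ d (mod k) and d ≡ c (mod k), v ≡ c (mod k). c ≡ w (mod k), so v ≡ w (mod k). From b ≡ e (mod k), v * b ≡ w * e (mod k). Then w * e ≡ v * b (mod k).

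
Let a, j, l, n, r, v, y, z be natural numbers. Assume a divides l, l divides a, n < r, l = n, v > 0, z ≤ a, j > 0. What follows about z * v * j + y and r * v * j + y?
z * v * j + y < r * v * j + y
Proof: Because a divides l and l divides a, a = l. Since l = n, a = n. z ≤ a, so z ≤ n. Since n < r, z < r. Combining with v > 0, by multiplying by a positive, z * v < r * v. Since j > 0, by multiplying by a positive, z * v * j < r * v * j. Then z * v * j + y < r * v * j + y.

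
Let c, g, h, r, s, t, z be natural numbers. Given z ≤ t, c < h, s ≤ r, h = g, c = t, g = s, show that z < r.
From h = g and g = s, h = s. c = t and c < h, so t < h. Since h = s, t < s. s ≤ r, so t < r. Since z ≤ t, z < r.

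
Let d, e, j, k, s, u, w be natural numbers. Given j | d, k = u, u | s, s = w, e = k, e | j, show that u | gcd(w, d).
s = w and u | s, so u | w. Since e = k and k = u, e = u. e | j and j | d, thus e | d. Since e = u, u | d. Since u | w, u | gcd(w, d).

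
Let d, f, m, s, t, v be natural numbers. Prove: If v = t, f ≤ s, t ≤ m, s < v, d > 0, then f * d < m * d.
v = t and s < v, thus s < t. f ≤ s, so f < t. Since t ≤ m, f < m. Combining with d > 0, by multiplying by a positive, f * d < m * d.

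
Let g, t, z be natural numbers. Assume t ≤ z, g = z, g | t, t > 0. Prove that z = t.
Since g = z and g | t, z | t. From t > 0, z ≤ t. Since t ≤ z, t = z. Then z = t.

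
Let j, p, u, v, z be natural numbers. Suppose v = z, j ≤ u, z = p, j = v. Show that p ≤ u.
From j = v and v = z, j = z. Since z = p, j = p. Since j ≤ u, p ≤ u.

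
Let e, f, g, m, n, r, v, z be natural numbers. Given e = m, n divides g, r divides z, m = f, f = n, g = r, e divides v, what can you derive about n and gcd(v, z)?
n divides gcd(v, z)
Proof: e = m and e divides v, hence m divides v. m = f, so f divides v. f = n, so n divides v. g = r and n divides g, thus n divides r. r divides z, so n divides z. Because n divides v, n divides gcd(v, z).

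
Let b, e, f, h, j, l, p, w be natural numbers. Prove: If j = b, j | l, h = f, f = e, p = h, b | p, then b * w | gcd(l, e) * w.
j = b and j | l, therefore b | l. h = f and f = e, therefore h = e. p = h and b | p, thus b | h. h = e, so b | e. Because b | l, b | gcd(l, e). Then b * w | gcd(l, e) * w.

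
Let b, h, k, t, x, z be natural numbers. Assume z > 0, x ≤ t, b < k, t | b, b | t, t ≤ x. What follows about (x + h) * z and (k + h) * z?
(x + h) * z < (k + h) * z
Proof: From b | t and t | b, b = t. t ≤ x and x ≤ t, therefore t = x. Since b = t, b = x. Since b < k, x < k. Then x + h < k + h. z > 0, so (x + h) * z < (k + h) * z.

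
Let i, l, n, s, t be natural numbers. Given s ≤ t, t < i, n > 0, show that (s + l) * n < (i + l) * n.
From s ≤ t and t < i, s < i. Then s + l < i + l. n > 0, so (s + l) * n < (i + l) * n.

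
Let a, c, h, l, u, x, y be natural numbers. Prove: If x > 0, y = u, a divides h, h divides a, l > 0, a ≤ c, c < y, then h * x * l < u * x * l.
Since a divides h and h divides a, a = h. Since a ≤ c, h ≤ c. From c < y, h < y. Because y = u, h < u. Combined with x > 0, by multiplying by a positive, h * x < u * x. Combined with l > 0, by multiplying by a positive, h * x * l < u * x * l.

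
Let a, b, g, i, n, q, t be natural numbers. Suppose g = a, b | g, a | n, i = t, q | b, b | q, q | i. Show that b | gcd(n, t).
g = a and b | g, therefore b | a. a | n, so b | n. q | b and b | q, so q = b. q | i, so b | i. Since i = t, b | t. Since b | n, b | gcd(n, t).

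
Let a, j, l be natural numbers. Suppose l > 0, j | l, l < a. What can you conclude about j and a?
j < a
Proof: From j | l and l > 0, j ≤ l. From l < a, j < a.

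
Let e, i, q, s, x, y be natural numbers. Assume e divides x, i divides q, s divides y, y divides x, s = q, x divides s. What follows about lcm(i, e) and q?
lcm(i, e) divides q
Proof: From s divides y and y divides x, s divides x. Since x divides s, x = s. s = q, so x = q. e divides x, so e divides q. Since i divides q, lcm(i, e) divides q.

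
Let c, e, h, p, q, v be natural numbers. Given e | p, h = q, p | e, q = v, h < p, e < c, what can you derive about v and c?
v < c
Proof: Because h = q and q = v, h = v. p | e and e | p, thus p = e. h < p, so h < e. h = v, so v < e. Since e < c, v < c.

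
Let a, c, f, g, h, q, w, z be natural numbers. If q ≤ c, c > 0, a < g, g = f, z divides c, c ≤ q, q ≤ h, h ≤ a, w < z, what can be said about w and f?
w < f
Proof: c ≤ q and q ≤ c, so c = q. Since z divides c and c > 0, z ≤ c. w < z, so w < c. Since c = q, w < q. q ≤ h and h ≤ a, hence q ≤ a. Since g = f and a < g, a < f. Since q ≤ a, q < f. w < q, so w < f.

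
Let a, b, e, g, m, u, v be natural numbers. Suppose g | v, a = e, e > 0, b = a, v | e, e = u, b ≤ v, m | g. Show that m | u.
Since v | e and e > 0, v ≤ e. b = a and a = e, thus b = e. Because b ≤ v, e ≤ v. Since v ≤ e, v = e. g | v, so g | e. Since e = u, g | u. m | g, so m | u.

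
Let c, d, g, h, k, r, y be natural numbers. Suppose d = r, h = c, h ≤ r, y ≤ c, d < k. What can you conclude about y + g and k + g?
y + g < k + g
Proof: h = c and h ≤ r, hence c ≤ r. From y ≤ c, y ≤ r. Because d = r and d < k, r < k. From y ≤ r, y < k. Then y + g < k + g.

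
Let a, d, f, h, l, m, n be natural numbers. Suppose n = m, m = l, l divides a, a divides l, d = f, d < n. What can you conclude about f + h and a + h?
f + h < a + h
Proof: n = m and m = l, thus n = l. From l divides a and a divides l, l = a. Because n = l, n = a. d = f and d < n, hence f < n. n = a, so f < a. Then f + h < a + h.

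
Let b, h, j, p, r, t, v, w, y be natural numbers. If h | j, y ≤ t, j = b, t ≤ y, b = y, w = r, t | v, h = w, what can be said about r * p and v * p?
r * p | v * p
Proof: From h = w and w = r, h = r. Since y ≤ t and t ≤ y, y = t. Since j = b and h | j, h | b. Because b = y, h | y. Since y = t, h | t. Since t | v, h | v. h = r, so r | v. Then r * p | v * p.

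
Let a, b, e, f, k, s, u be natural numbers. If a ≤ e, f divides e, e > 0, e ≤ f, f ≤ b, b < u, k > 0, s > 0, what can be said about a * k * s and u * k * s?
a * k * s < u * k * s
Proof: Since f divides e and e > 0, f ≤ e. e ≤ f, so f = e. f ≤ b, so e ≤ b. Since b < u, e < u. a ≤ e, so a < u. Combined with k > 0, by multiplying by a positive, a * k < u * k. Combined with s > 0, by multiplying by a positive, a * k * s < u * k * s.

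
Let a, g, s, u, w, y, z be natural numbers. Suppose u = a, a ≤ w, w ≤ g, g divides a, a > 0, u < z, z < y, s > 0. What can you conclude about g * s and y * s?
g * s < y * s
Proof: a ≤ w and w ≤ g, thus a ≤ g. Since g divides a and a > 0, g ≤ a. Since a ≤ g, a = g. u = a, so u = g. u < z and z < y, therefore u < y. Since u = g, g < y. From s > 0, by multiplying by a positive, g * s < y * s.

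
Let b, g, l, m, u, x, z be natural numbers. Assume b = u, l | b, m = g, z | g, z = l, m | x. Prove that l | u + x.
Since b = u and l | b, l | u. Because z = l and z | g, l | g. m = g and m | x, so g | x. Since l | g, l | x. Since l | u, l | u + x.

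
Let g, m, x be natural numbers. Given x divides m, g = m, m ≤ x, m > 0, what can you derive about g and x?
g = x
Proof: From x divides m and m > 0, x ≤ m. Because m ≤ x, m = x. g = m, so g = x.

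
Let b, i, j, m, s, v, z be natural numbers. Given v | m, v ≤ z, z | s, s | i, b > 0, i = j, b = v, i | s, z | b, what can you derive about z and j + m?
z | j + m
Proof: Since s | i and i | s, s = i. i = j, so s = j. z | s, so z | j. z | b and b > 0, thus z ≤ b. Since b = v, z ≤ v. v ≤ z, so v = z. From v | m, z | m. Because z | j, z | j + m.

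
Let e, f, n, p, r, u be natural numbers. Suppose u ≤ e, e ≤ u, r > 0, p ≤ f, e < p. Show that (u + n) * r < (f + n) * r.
e ≤ u and u ≤ e, therefore e = u. e < p and p ≤ f, therefore e < f. e = u, so u < f. Then u + n < f + n. Using r > 0 and multiplying by a positive, (u + n) * r < (f + n) * r.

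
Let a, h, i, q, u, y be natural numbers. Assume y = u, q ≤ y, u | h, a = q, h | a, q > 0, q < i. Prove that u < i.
y = u and q ≤ y, hence q ≤ u. a = q and h | a, so h | q. Since u | h, u | q. Since q > 0, u ≤ q. Since q ≤ u, q = u. From q < i, u < i.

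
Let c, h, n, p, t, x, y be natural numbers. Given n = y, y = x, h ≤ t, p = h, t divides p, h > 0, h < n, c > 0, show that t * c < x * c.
n = y and y = x, therefore n = x. p = h and t divides p, hence t divides h. Since h > 0, t ≤ h. h ≤ t, so h = t. From h < n, t < n. n = x, so t < x. From c > 0, by multiplying by a positive, t * c < x * c.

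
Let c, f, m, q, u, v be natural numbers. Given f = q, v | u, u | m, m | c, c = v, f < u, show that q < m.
c = v and m | c, thus m | v. Since v | u, m | u. u | m, so u = m. Since f = q and f < u, q < u. u = m, so q < m.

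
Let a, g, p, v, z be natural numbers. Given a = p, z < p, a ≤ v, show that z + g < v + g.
a = p and a ≤ v, so p ≤ v. Since z < p, z < v. Then z + g < v + g.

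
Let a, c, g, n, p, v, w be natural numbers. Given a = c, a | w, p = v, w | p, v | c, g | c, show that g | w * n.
Since a = c and a | w, c | w. From p = v and w | p, w | v. v | c, so w | c. c | w, so c = w. Since g | c, g | w. Then g | w * n.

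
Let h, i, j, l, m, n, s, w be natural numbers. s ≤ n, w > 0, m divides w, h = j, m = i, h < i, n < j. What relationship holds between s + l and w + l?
s + l < w + l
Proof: s ≤ n and n < j, therefore s < j. Since h = j and h < i, j < i. s < j, so s < i. m = i and m divides w, therefore i divides w. Since w > 0, i ≤ w. s < i, so s < w. Then s + l < w + l.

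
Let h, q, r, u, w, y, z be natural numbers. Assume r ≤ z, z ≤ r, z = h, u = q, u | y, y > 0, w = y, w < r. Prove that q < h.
r ≤ z and z ≤ r, hence r = z. z = h, so r = h. u | y and y > 0, so u ≤ y. From u = q, q ≤ y. w = y and w < r, thus y < r. q ≤ y, so q < r. Since r = h, q < h.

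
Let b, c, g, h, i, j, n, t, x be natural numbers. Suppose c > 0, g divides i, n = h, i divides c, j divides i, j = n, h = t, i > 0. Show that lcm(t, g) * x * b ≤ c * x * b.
From j = n and n = h, j = h. j divides i, so h divides i. Because h = t, t divides i. g divides i, so lcm(t, g) divides i. From i > 0, lcm(t, g) ≤ i. Because i divides c and c > 0, i ≤ c. lcm(t, g) ≤ i, so lcm(t, g) ≤ c. By multiplying by a non-negative, lcm(t, g) * x ≤ c * x. By multiplying by a non-negative, lcm(t, g) * x * b ≤ c * x * b.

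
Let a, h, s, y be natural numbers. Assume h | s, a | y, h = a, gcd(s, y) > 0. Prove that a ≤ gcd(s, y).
From h = a and h | s, a | s. a | y, so a | gcd(s, y). Since gcd(s, y) > 0, a ≤ gcd(s, y).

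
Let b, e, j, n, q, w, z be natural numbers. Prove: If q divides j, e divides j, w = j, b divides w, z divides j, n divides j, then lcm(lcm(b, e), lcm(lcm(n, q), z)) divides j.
w = j and b divides w, therefore b divides j. e divides j, so lcm(b, e) divides j. n divides j and q divides j, therefore lcm(n, q) divides j. z divides j, so lcm(lcm(n, q), z) divides j. Because lcm(b, e) divides j, lcm(lcm(b, e), lcm(lcm(n, q), z)) divides j.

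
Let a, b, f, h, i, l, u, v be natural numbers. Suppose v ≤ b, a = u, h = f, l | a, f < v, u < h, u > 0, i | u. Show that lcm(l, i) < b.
Since a = u and l | a, l | u. Since i | u, lcm(l, i) | u. u > 0, so lcm(l, i) ≤ u. Because h = f and u < h, u < f. lcm(l, i) ≤ u, so lcm(l, i) < f. From f < v and v ≤ b, f < b. lcm(l, i) < f, so lcm(l, i) < b.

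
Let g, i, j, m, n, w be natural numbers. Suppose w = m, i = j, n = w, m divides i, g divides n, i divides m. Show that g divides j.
m divides i and i divides m, hence m = i. w = m, so w = i. i = j, so w = j. n = w and g divides n, thus g divides w. From w = j, g divides j.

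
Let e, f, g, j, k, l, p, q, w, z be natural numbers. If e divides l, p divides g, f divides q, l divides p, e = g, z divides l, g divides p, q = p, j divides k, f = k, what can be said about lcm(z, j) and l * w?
lcm(z, j) divides l * w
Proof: g divides p and p divides g, hence g = p. e = g and e divides l, therefore g divides l. Since g = p, p divides l. Since l divides p, p = l. f = k and f divides q, therefore k divides q. q = p, so k divides p. p = l, so k divides l. Since j divides k, j divides l. From z divides l, lcm(z, j) divides l. Then lcm(z, j) divides l * w.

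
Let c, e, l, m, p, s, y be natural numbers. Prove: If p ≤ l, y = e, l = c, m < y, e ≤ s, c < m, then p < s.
l = c and p ≤ l, hence p ≤ c. Since y = e and m < y, m < e. e ≤ s, so m < s. Since c < m, c < s. Since p ≤ c, p < s.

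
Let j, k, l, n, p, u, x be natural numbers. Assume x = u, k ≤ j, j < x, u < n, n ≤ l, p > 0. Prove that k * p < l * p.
Since x = u and j < x, j < u. Since u < n and n ≤ l, u < l. j < u, so j < l. Because k ≤ j, k < l. p > 0, so k * p < l * p.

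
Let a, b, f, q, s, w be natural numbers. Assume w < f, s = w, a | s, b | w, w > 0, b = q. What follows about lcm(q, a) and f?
lcm(q, a) < f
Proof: b = q and b | w, thus q | w. s = w and a | s, therefore a | w. Since q | w, lcm(q, a) | w. From w > 0, lcm(q, a) ≤ w. w < f, so lcm(q, a) < f.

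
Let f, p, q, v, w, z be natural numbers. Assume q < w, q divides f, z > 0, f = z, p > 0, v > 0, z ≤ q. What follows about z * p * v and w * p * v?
z * p * v < w * p * v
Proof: f = z and q divides f, hence q divides z. z > 0, so q ≤ z. Since z ≤ q, q = z. Since q < w, z < w. Using p > 0, by multiplying by a positive, z * p < w * p. Since v > 0, by multiplying by a positive, z * p * v < w * p * v.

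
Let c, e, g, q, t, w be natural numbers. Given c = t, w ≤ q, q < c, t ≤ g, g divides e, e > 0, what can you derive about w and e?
w < e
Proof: w ≤ q and q < c, hence w < c. Since c = t, w < t. From g divides e and e > 0, g ≤ e. Since t ≤ g, t ≤ e. Since w < t, w < e.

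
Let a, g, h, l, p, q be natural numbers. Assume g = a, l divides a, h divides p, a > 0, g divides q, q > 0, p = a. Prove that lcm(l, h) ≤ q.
p = a and h divides p, thus h divides a. l divides a, so lcm(l, h) divides a. Since a > 0, lcm(l, h) ≤ a. g = a and g divides q, so a divides q. q > 0, so a ≤ q. Since lcm(l, h) ≤ a, lcm(l, h) ≤ q.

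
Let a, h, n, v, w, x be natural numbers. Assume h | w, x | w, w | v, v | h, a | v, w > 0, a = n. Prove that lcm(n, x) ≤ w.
v | h and h | w, therefore v | w. w | v, so v = w. a = n and a | v, therefore n | v. v = w, so n | w. Because x | w, lcm(n, x) | w. w > 0, so lcm(n, x) ≤ w.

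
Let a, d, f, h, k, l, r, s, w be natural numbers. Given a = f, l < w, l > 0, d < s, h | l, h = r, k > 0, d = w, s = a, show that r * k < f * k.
Since h = r and h | l, r | l. l > 0, so r ≤ l. l < w, so r < w. s = a and a = f, therefore s = f. From d < s, d < f. d = w, so w < f. r < w, so r < f. Since k > 0, r * k < f * k.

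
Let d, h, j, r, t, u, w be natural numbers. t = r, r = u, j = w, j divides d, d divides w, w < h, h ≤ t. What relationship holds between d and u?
d < u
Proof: From t = r and r = u, t = u. j = w and j divides d, therefore w divides d. d divides w, so w = d. Since w < h and h ≤ t, w < t. w = d, so d < t. t = u, so d < u.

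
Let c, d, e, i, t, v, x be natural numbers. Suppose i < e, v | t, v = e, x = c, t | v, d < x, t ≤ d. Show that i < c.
t | v and v | t, thus t = v. Since v = e, t = e. t ≤ d and d < x, hence t < x. Since x = c, t < c. t = e, so e < c. Since i < e, i < c.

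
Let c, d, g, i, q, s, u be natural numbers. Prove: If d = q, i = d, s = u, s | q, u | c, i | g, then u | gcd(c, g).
i = d and d = q, so i = q. i | g, so q | g. s | q, so s | g. Since s = u, u | g. Since u | c, u | gcd(c, g).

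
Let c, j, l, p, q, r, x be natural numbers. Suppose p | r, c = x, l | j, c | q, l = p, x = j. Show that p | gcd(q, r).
Because c = x and x = j, c = j. c | q, so j | q. l | j, so l | q. l = p, so p | q. p | r, so p | gcd(q, r).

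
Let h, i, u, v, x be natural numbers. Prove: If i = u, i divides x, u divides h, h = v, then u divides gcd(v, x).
Because h = v and u divides h, u divides v. Because i = u and i divides x, u divides x. Since u divides v, u divides gcd(v, x).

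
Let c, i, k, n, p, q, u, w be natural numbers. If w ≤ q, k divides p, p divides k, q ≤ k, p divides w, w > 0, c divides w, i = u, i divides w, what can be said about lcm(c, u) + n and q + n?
lcm(c, u) + n ≤ q + n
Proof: k divides p and p divides k, thus k = p. q ≤ k, so q ≤ p. Because p divides w and w > 0, p ≤ w. q ≤ p, so q ≤ w. w ≤ q, so w = q. i = u and i divides w, hence u divides w. Since c divides w, lcm(c, u) divides w. Since w > 0, lcm(c, u) ≤ w. Since w = q, lcm(c, u) ≤ q. Then lcm(c, u) + n ≤ q + n.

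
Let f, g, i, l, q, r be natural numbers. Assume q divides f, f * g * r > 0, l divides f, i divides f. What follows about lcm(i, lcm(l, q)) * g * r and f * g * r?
lcm(i, lcm(l, q)) * g * r ≤ f * g * r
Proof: l divides f and q divides f, hence lcm(l, q) divides f. i divides f, so lcm(i, lcm(l, q)) divides f. Then lcm(i, lcm(l, q)) * g divides f * g. Then lcm(i, lcm(l, q)) * g * r divides f * g * r. Since f * g * r > 0, lcm(i, lcm(l, q)) * g * r ≤ f * g * r.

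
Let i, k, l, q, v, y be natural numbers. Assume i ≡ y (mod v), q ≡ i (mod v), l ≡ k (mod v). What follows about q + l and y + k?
q + l ≡ y + k (mod v)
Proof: From q ≡ i (mod v) and i ≡ y (mod v), q ≡ y (mod v). l ≡ k (mod v), so q + l ≡ y + k (mod v).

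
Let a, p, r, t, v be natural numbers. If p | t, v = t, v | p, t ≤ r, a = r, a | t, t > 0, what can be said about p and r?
p = r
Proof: From v = t and v | p, t | p. p | t, so p = t. From a | t and t > 0, a ≤ t. a = r, so r ≤ t. Since t ≤ r, t = r. Since p = t, p = r.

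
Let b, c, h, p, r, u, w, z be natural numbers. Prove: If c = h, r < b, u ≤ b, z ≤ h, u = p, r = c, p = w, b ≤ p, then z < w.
From u = p and u ≤ b, p ≤ b. b ≤ p, so b = p. Because r = c and c = h, r = h. r < b, so h < b. Since b = p, h < p. From p = w, h < w. Since z ≤ h, z < w.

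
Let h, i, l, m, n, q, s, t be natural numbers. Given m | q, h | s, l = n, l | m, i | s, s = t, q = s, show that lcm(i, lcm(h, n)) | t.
Since l = n and l | m, n | m. Because q = s and m | q, m | s. Since n | m, n | s. Since h | s, lcm(h, n) | s. i | s, so lcm(i, lcm(h, n)) | s. Since s = t, lcm(i, lcm(h, n)) | t.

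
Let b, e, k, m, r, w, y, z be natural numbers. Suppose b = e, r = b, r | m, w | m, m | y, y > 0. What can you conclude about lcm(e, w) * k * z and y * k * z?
lcm(e, w) * k * z ≤ y * k * z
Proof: Because r = b and r | m, b | m. b = e, so e | m. w | m, so lcm(e, w) | m. m | y, so lcm(e, w) | y. Since y > 0, lcm(e, w) ≤ y. Then lcm(e, w) * k ≤ y * k. Then lcm(e, w) * k * z ≤ y * k * z.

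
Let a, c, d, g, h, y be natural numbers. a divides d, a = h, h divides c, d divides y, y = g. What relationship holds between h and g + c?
h divides g + c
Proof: a = h and a divides d, therefore h divides d. From d divides y, h divides y. Since y = g, h divides g. Since h divides c, h divides g + c.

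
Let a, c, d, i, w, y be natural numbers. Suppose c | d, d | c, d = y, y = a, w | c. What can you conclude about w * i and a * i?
w * i | a * i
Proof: c | d and d | c, therefore c = d. d = y, so c = y. y = a, so c = a. w | c, so w | a. Then w * i | a * i.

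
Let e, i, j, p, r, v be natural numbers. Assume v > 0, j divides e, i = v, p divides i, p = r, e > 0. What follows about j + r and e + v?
j + r ≤ e + v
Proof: j divides e and e > 0, so j ≤ e. i = v and p divides i, thus p divides v. Since p = r, r divides v. Since v > 0, r ≤ v. Because j ≤ e, j + r ≤ e + v.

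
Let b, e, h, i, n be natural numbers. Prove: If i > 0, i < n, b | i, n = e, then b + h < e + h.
b | i and i > 0, hence b ≤ i. Since n = e and i < n, i < e. Since b ≤ i, b < e. Then b + h < e + h.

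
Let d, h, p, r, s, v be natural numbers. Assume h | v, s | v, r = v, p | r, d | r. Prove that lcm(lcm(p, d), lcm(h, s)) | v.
From p | r and d | r, lcm(p, d) | r. Since r = v, lcm(p, d) | v. Since h | v and s | v, lcm(h, s) | v. Since lcm(p, d) | v, lcm(lcm(p, d), lcm(h, s)) | v.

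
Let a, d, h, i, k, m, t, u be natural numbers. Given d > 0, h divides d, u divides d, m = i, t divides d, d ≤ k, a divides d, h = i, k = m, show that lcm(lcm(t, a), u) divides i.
k = m and d ≤ k, thus d ≤ m. m = i, so d ≤ i. h = i and h divides d, hence i divides d. d > 0, so i ≤ d. d ≤ i, so d = i. t divides d and a divides d, hence lcm(t, a) divides d. Since u divides d, lcm(lcm(t, a), u) divides d. d = i, so lcm(lcm(t, a), u) divides i.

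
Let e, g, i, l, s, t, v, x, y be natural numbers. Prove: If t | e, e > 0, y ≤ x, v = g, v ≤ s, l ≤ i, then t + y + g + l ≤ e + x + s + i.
Since t | e and e > 0, t ≤ e. Because v = g and v ≤ s, g ≤ s. y ≤ x, so y + g ≤ x + s. Since l ≤ i, y + g + l ≤ x + s + i. Since t ≤ e, t + y + g + l ≤ e + x + s + i.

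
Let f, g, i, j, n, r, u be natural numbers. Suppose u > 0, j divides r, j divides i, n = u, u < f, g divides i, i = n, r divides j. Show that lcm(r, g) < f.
From i = n and n = u, i = u. From j divides r and r divides j, j = r. j divides i, so r divides i. Since g divides i, lcm(r, g) divides i. Since i = u, lcm(r, g) divides u. u > 0, so lcm(r, g) ≤ u. Since u < f, lcm(r, g) < f.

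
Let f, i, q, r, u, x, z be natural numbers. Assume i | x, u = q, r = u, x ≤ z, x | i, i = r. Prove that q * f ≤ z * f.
Since i = r and r = u, i = u. u = q, so i = q. x | i and i | x, so x = i. x ≤ z, so i ≤ z. i = q, so q ≤ z. Then q * f ≤ z * f.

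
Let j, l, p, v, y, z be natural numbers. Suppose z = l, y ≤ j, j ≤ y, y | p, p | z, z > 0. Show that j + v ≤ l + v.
Because y ≤ j and j ≤ y, y = j. y | p and p | z, therefore y | z. y = j, so j | z. z > 0, so j ≤ z. z = l, so j ≤ l. Then j + v ≤ l + v.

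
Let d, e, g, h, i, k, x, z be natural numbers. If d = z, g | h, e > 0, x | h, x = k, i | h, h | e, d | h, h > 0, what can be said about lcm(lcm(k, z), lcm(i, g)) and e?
lcm(lcm(k, z), lcm(i, g)) ≤ e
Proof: Since x = k and x | h, k | h. Since d = z and d | h, z | h. k | h, so lcm(k, z) | h. i | h and g | h, hence lcm(i, g) | h. Since lcm(k, z) | h, lcm(lcm(k, z), lcm(i, g)) | h. h > 0, so lcm(lcm(k, z), lcm(i, g)) ≤ h. h | e and e > 0, hence h ≤ e. Since lcm(lcm(k, z), lcm(i, g)) ≤ h, lcm(lcm(k, z), lcm(i, g)) ≤ e.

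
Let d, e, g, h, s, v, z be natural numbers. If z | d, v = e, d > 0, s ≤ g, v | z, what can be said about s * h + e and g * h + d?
s * h + e ≤ g * h + d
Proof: s ≤ g, thus s * h ≤ g * h. From v | z and z | d, v | d. v = e, so e | d. Since d > 0, e ≤ d. s * h ≤ g * h, so s * h + e ≤ g * h + d.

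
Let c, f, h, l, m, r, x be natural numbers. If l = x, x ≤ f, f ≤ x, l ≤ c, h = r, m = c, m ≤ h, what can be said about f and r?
f ≤ r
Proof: x ≤ f and f ≤ x, so x = f. Since l = x, l = f. m = c and m ≤ h, hence c ≤ h. h = r, so c ≤ r. Since l ≤ c, l ≤ r. l = f, so f ≤ r.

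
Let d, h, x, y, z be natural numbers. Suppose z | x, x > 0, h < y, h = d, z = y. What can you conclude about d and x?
d < x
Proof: h = d and h < y, hence d < y. Since z = y and z | x, y | x. x > 0, so y ≤ x. Since d < y, d < x.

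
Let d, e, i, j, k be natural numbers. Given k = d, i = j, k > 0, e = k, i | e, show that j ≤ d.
i = j and i | e, so j | e. Since e = k, j | k. Since k > 0, j ≤ k. Since k = d, j ≤ d.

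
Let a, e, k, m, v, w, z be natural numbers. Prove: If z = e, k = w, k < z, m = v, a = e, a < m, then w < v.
k = w and k < z, therefore w < z. Since z = e, w < e. a = e and a < m, hence e < m. m = v, so e < v. w < e, so w < v.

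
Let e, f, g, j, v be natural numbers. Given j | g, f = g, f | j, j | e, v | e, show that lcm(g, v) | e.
f = g and f | j, therefore g | j. j | g, so j = g. Since j | e, g | e. v | e, so lcm(g, v) | e.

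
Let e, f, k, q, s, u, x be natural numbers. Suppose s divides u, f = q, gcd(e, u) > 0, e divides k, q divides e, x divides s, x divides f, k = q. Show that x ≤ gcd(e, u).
Because k = q and e divides k, e divides q. Since q divides e, q = e. f = q, so f = e. x divides f, so x divides e. Since x divides s and s divides u, x divides u. x divides e, so x divides gcd(e, u). Since gcd(e, u) > 0, x ≤ gcd(e, u).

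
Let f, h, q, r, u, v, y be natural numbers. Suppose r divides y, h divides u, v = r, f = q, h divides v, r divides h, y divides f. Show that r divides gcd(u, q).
v = r and h divides v, so h divides r. Since r divides h, h = r. Since h divides u, r divides u. f = q and y divides f, therefore y divides q. Since r divides y, r divides q. r divides u, so r divides gcd(u, q).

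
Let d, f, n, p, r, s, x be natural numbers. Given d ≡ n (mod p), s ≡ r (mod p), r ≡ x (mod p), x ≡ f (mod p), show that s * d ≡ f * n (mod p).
Because s ≡ r (mod p) and r ≡ x (mod p), s ≡ x (mod p). Since x ≡ f (mod p), s ≡ f (mod p). Because d ≡ n (mod p), s * d ≡ f * n (mod p).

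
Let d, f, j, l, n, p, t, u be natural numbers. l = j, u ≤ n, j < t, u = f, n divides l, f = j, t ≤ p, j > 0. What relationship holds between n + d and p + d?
n + d < p + d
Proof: From u = f and f = j, u = j. Because u ≤ n, j ≤ n. Because l = j and n divides l, n divides j. Because j > 0, n ≤ j. j ≤ n, so j = n. j < t and t ≤ p, so j < p. j = n, so n < p. Then n + d < p + d.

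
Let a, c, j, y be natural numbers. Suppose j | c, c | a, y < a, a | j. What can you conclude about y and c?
y < c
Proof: Because a | j and j | c, a | c. Since c | a, a = c. Since y < a, y < c.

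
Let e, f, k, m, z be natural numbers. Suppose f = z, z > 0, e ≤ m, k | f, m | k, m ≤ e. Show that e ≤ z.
m ≤ e and e ≤ m, therefore m = e. Because f = z and k | f, k | z. Since m | k, m | z. Since z > 0, m ≤ z. Since m = e, e ≤ z.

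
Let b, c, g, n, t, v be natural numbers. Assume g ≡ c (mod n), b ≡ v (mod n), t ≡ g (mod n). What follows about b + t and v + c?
b + t ≡ v + c (mod n)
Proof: From t ≡ g (mod n) and g ≡ c (mod n), t ≡ c (mod n). From b ≡ v (mod n), b + t ≡ v + c (mod n).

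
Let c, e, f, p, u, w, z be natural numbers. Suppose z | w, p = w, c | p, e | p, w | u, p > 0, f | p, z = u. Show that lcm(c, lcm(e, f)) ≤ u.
Because z = u and z | w, u | w. Since w | u, w = u. p = w, so p = u. e | p and f | p, therefore lcm(e, f) | p. Since c | p, lcm(c, lcm(e, f)) | p. Since p > 0, lcm(c, lcm(e, f)) ≤ p. Since p = u, lcm(c, lcm(e, f)) ≤ u.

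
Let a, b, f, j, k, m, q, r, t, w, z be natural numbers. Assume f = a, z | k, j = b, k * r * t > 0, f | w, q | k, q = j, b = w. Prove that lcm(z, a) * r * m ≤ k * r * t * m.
Because j = b and b = w, j = w. q = j, so q = w. From q | k, w | k. Since f | w, f | k. Since f = a, a | k. z | k, so lcm(z, a) | k. Then lcm(z, a) * r | k * r. Then lcm(z, a) * r | k * r * t. k * r * t > 0, so lcm(z, a) * r ≤ k * r * t. Then lcm(z, a) * r * m ≤ k * r * t * m.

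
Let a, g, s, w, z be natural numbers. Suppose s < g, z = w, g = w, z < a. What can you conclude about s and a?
s < a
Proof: Since g = w and s < g, s < w. From z = w and z < a, w < a. Because s < w, s < a.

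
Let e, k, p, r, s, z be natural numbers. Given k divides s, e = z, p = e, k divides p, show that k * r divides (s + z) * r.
Since p = e and k divides p, k divides e. Since e = z, k divides z. Because k divides s, k divides s + z. Then k * r divides (s + z) * r.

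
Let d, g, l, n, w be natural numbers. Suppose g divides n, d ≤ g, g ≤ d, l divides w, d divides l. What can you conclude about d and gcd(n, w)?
d divides gcd(n, w)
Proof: Because g ≤ d and d ≤ g, g = d. Since g divides n, d divides n. d divides l and l divides w, hence d divides w. d divides n, so d divides gcd(n, w).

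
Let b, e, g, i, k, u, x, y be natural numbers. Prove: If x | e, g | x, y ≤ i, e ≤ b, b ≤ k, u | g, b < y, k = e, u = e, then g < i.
k = e and b ≤ k, thus b ≤ e. Since e ≤ b, b = e. u = e and u | g, therefore e | g. g | x and x | e, therefore g | e. Since e | g, e = g. b = e, so b = g. b < y and y ≤ i, hence b < i. Because b = g, g < i.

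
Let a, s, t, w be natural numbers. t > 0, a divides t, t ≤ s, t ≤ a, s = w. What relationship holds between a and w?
a ≤ w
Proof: Because a divides t and t > 0, a ≤ t. t ≤ a, so t = a. Since s = w and t ≤ s, t ≤ w. t = a, so a ≤ w.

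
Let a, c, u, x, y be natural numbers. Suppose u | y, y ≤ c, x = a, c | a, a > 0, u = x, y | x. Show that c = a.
c | a and a > 0, therefore c ≤ a. u = x and u | y, hence x | y. y | x, so y = x. Since x = a, y = a. Since y ≤ c, a ≤ c. Because c ≤ a, c = a.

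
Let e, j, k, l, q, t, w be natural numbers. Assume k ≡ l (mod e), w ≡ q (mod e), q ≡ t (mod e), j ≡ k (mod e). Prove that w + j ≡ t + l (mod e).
From w ≡ q (mod e) and q ≡ t (mod e), w ≡ t (mod e). j ≡ k (mod e) and k ≡ l (mod e), therefore j ≡ l (mod e). Because w ≡ t (mod e), w + j ≡ t + l (mod e).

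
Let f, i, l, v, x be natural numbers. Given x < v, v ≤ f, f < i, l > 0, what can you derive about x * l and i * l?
x * l < i * l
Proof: x < v and v ≤ f, therefore x < f. f < i, so x < i. Since l > 0, by multiplying by a positive, x * l < i * l.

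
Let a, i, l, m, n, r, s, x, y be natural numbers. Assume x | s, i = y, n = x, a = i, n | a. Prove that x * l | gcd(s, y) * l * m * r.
Because a = i and i = y, a = y. n = x and n | a, therefore x | a. Since a = y, x | y. x | s, so x | gcd(s, y). Then x * l | gcd(s, y) * l. Then x * l | gcd(s, y) * l * m. Then x * l | gcd(s, y) * l * m * r.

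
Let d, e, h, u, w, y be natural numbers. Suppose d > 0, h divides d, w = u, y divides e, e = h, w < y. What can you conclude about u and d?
u < d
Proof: Since e = h and y divides e, y divides h. Because h divides d, y divides d. d > 0, so y ≤ d. Since w < y, w < d. w = u, so u < d.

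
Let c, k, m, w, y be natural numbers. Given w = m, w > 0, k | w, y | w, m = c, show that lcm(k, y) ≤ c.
w = m and m = c, hence w = c. k | w and y | w, thus lcm(k, y) | w. From w > 0, lcm(k, y) ≤ w. Since w = c, lcm(k, y) ≤ c.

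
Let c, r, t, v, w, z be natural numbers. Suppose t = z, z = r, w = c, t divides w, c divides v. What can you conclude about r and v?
r divides v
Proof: t = z and z = r, hence t = r. Since w = c and t divides w, t divides c. t = r, so r divides c. From c divides v, r divides v.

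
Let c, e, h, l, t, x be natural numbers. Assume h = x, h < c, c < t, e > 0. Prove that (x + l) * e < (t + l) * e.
h = x and h < c, therefore x < c. Since c < t, x < t. Then x + l < t + l. From e > 0, by multiplying by a positive, (x + l) * e < (t + l) * e.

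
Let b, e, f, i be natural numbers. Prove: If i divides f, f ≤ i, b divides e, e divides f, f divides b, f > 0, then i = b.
Because i divides f and f > 0, i ≤ f. Since f ≤ i, i = f. Because b divides e and e divides f, b divides f. Since f divides b, f = b. i = f, so i = b.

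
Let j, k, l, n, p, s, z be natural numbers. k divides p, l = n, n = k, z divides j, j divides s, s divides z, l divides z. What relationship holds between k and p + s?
k divides p + s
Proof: l = n and n = k, hence l = k. z divides j and j divides s, thus z divides s. s divides z, so z = s. l divides z, so l divides s. l = k, so k divides s. Since k divides p, k divides p + s.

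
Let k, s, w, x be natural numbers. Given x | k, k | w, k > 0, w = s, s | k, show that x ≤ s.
w = s and k | w, therefore k | s. s | k, so k = s. Since x | k and k > 0, x ≤ k. k = s, so x ≤ s.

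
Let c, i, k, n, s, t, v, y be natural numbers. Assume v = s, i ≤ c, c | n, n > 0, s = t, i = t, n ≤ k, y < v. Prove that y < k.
Since v = s and y < v, y < s. s = t, so y < t. c | n and n > 0, so c ≤ n. Since i ≤ c, i ≤ n. Since i = t, t ≤ n. y < t, so y < n. n ≤ k, so y < k.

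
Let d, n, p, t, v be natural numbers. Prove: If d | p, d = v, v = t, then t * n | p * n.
Because d = v and v = t, d = t. Since d | p, t | p. Then t * n | p * n.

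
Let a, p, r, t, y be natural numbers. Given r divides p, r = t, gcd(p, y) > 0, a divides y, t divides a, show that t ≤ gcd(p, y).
r = t and r divides p, therefore t divides p. Because t divides a and a divides y, t divides y. Since t divides p, t divides gcd(p, y). gcd(p, y) > 0, so t ≤ gcd(p, y).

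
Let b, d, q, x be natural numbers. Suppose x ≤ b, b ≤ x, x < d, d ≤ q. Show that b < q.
Since x ≤ b and b ≤ x, x = b. From x < d and d ≤ q, x < q. Since x = b, b < q.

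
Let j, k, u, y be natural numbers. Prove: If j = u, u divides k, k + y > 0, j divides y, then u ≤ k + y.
Because j = u and j divides y, u divides y. u divides k, so u divides k + y. Since k + y > 0, u ≤ k + y.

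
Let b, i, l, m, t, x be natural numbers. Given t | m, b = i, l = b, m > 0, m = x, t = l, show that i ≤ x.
t = l and l = b, hence t = b. b = i, so t = i. Because t | m and m > 0, t ≤ m. Because m = x, t ≤ x. Since t = i, i ≤ x.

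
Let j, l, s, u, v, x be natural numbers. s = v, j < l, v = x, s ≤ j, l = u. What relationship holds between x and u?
x < u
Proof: From s = v and v = x, s = x. s ≤ j and j < l, thus s < l. s = x, so x < l. Since l = u, x < u.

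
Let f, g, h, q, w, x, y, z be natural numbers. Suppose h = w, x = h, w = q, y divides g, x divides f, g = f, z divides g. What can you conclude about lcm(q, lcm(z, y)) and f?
lcm(q, lcm(z, y)) divides f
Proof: From x = h and h = w, x = w. w = q, so x = q. x divides f, so q divides f. Because z divides g and y divides g, lcm(z, y) divides g. g = f, so lcm(z, y) divides f. q divides f, so lcm(q, lcm(z, y)) divides f.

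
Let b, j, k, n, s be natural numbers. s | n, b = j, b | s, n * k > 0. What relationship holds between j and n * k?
j ≤ n * k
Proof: b | s and s | n, hence b | n. Since b = j, j | n. Then j | n * k. n * k > 0, so j ≤ n * k.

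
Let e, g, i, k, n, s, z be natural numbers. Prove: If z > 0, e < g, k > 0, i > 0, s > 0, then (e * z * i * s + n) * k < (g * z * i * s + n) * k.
e < g and z > 0. By multiplying by a positive, e * z < g * z. Since i > 0, by multiplying by a positive, e * z * i < g * z * i. Since s > 0, by multiplying by a positive, e * z * i * s < g * z * i * s. Then e * z * i * s + n < g * z * i * s + n. Since k > 0, by multiplying by a positive, (e * z * i * s + n) * k < (g * z * i * s + n) * k.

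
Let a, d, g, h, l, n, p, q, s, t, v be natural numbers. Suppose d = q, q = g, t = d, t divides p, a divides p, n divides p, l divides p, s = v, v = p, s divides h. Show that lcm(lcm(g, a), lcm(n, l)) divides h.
Because d = q and q = g, d = g. t = d and t divides p, thus d divides p. d = g, so g divides p. Since a divides p, lcm(g, a) divides p. n divides p and l divides p, therefore lcm(n, l) divides p. lcm(g, a) divides p, so lcm(lcm(g, a), lcm(n, l)) divides p. Since s = v and v = p, s = p. Since s divides h, p divides h. Since lcm(lcm(g, a), lcm(n, l)) divides p, lcm(lcm(g, a), lcm(n, l)) divides h.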